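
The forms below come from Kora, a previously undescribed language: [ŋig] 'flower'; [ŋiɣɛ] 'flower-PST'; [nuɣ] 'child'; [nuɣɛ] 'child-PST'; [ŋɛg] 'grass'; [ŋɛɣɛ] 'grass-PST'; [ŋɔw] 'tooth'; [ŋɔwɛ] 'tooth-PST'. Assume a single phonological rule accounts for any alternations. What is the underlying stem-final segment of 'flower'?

'flower' shows [g] ~ [ɣ] at the end of the stem ([ŋig] vs [ŋiɣɛ]).
If /ɣ/ were underlying and a rule turned it into [g] in isolation, 'child' would also alternate; but it has [ɣ] in both [nuɣ] and [nuɣɛ].
The underlying segment must be /g/; voiced stops become fricatives between vowels, yielding [ɣ] there.

/g/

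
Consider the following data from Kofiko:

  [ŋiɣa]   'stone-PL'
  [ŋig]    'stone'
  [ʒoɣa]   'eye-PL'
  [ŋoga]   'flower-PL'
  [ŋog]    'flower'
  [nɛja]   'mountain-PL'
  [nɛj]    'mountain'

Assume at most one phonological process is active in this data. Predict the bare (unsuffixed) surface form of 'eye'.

The stem for 'stone' ends in [ɣ] in [ŋiɣa] but [g] in [ŋig].
Compare 'flower', with invariant [g] in [ŋoga] and [ŋog]: an analysis with underlying /g/ and a rule producing [ɣ] before the PL suffix would wrongly predict alternation here too.
So /ɣ/ is underlying, and a rule of word-final hardening — voiced fricatives become stops word-finally — gives [g].
The one attested form of 'eye', [ʒoɣa], shows underlying /ʒoɣ/. Applying the same rule word-finally gives [ʒog].

[ʒog]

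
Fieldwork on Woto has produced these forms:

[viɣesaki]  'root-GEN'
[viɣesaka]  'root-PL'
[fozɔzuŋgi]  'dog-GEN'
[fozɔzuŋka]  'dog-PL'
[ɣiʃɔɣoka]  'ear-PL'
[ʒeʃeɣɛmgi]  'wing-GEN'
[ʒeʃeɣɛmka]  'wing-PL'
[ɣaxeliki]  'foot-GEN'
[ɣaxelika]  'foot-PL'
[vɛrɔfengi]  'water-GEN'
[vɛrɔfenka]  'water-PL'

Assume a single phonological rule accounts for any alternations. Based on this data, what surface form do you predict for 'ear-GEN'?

[ɣiʃɔɣoki]

The GEN morpheme has two allomorphs, [-gi] and [-ki].
By contrast the PL suffix keeps its initial [k] throughout — that segment must be underlying.
The GEN suffix is therefore /-gi/ underlyingly, with post-vocalic devoicing: voiced stops become voiceless after a vowel.
After 'ear', which ends in a vowel, the suffix surfaces as [-ki], giving [ɣiʃɔɣoki].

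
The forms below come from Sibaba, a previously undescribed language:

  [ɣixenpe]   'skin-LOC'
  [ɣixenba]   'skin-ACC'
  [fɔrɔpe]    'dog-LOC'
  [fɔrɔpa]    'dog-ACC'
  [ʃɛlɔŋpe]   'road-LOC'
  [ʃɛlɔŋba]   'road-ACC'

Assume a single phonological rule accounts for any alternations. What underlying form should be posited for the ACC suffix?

/-ba/

The ACC suffix surfaces as [-ba] and [-pa], depending on the final segment of the stem.
The LOC suffix, which begins with [p], is invariant after every stem; so [p] is not altered by any rule here.
The ACC suffix is therefore /-ba/ underlyingly, with post-vocalic devoicing: voiced stops become voiceless after a vowel.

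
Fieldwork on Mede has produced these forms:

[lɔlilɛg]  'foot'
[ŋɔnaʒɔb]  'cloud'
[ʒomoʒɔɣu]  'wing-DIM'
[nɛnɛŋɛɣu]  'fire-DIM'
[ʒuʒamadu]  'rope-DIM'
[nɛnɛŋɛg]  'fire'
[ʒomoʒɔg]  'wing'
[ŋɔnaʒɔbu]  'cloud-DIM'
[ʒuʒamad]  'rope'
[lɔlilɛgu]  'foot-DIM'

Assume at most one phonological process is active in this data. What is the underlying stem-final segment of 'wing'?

/ɣ/

In [ʒomoʒɔɣu] and [ʒomoʒɔg] the final segment of 'wing' alternates: [ɣ] ~ [g].
Compare 'foot', with invariant [g] in [lɔlilɛgu] and [lɔlilɛg]: an analysis with underlying /g/ and a rule producing [ɣ] before the DIM suffix would wrongly predict alternation here too.
The underlying segment must be /ɣ/; voiced fricatives become stops word-finally, yielding [g] there.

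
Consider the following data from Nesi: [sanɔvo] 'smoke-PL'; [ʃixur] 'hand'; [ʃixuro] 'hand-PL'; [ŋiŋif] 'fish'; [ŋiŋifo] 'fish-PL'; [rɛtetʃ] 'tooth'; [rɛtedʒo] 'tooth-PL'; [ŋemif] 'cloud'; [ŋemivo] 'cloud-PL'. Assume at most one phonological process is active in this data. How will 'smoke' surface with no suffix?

The stem for 'cloud' ends in [f] in [ŋemif] but [v] in [ŋemivo].
Compare 'fish', with invariant [f] in [ŋiŋif] and [ŋiŋifo]: an analysis with underlying /f/ and a rule producing [v] before the PL suffix would wrongly predict alternation here too.
Therefore /v/ is basic and [f] is derived by word-final obstruent devoicing (voiced obstruents become voiceless word-finally).
The one attested form of 'smoke', [sanɔvo], shows underlying /sanɔv/. Applying the same rule word-finally gives [sanɔf].

[sanɔf]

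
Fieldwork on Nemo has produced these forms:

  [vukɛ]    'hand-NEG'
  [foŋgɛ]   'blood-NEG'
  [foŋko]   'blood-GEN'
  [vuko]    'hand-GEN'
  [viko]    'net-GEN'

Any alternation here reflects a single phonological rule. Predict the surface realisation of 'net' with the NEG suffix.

[vikɛ]

The NEG morpheme has two allomorphs, [-gɛ] and [-kɛ].
The GEN suffix, which begins with [k], is invariant after every stem; so [k] is not altered by any rule here.
So the underlying form is /-gɛ/, and voiced stops become voiceless after a vowel.
After 'net', which ends in a vowel, the suffix surfaces as [-kɛ], giving [vikɛ].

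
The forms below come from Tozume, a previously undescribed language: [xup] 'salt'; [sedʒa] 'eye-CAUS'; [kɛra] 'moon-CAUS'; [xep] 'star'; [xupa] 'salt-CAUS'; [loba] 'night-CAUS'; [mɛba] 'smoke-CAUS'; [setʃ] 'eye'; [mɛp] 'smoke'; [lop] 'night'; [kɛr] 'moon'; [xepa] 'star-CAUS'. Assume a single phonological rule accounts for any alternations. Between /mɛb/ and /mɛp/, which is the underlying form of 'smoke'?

'smoke' shows [b] ~ [p] at the end of the stem ([mɛba] vs [mɛp]).
But 'star' keeps [p] in both environments ([xepa], [xep]), so there is no rule changing /p/ to [b] before the CAUS suffix.
The underlying segment must be /b/; voiced obstruents become voiceless word-finally, yielding [p] there.

/mɛb/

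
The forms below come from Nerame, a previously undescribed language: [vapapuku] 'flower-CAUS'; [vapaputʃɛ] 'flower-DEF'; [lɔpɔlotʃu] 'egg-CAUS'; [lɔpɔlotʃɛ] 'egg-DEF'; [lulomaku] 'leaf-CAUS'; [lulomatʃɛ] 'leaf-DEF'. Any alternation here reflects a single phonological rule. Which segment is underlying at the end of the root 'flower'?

The root 'flower' surfaces as [vapapuku] and [vapaputʃɛ], with a stem-final [k] ~ [tʃ] alternation.
If /tʃ/ were underlying and a rule turned it into [k] before the CAUS suffix, 'egg' would also alternate; but it has [tʃ] in both [lɔpɔlotʃu] and [lɔpɔlotʃɛ].
So /k/ is underlying, and a rule of palatalization before a front vowel — /k/ becomes palato-alveolar [tʃ] before a front vowel — gives [tʃ].

/k/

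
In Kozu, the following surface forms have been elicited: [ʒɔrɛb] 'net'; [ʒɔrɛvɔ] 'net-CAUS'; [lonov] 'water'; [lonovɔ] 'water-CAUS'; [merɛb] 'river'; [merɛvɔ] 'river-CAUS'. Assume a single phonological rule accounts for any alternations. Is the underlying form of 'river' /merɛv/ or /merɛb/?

The root 'river' surfaces as [merɛb] and [merɛvɔ], with a stem-final [b] ~ [v] alternation.
If /v/ were underlying and a rule turned it into [b] in isolation, 'water' would also alternate; but it has [v] in both [lonov] and [lonovɔ].
The underlying segment must be /b/; voiced stops become fricatives between vowels, yielding [v] there.

/merɛb/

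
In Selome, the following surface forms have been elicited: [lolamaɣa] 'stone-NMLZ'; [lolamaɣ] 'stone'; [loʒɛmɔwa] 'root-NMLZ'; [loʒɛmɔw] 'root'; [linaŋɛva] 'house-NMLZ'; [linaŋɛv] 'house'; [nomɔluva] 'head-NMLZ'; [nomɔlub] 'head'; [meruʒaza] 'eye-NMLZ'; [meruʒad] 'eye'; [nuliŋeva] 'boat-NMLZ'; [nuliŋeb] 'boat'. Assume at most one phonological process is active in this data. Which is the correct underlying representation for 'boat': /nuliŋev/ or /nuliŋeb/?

In [nuliŋeva] and [nuliŋeb] the final segment of 'boat' alternates: [v] ~ [b].
Compare 'house', with invariant [v] in [linaŋɛva] and [linaŋɛv]: an analysis with underlying /v/ and a rule producing [b] in isolation would wrongly predict alternation here too.
Therefore /b/ is basic and [v] is derived by intervocalic spirantization (voiced stops become fricatives between vowels).

/nuliŋeb/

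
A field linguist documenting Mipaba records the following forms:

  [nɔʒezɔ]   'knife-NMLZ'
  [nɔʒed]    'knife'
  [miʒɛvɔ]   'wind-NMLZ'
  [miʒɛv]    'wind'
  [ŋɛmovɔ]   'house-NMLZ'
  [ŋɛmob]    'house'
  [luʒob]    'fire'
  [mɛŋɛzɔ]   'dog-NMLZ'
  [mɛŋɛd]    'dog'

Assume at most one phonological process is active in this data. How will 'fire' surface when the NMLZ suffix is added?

The root 'house' surfaces as [ŋɛmovɔ] and [ŋɛmob], with a stem-final [v] ~ [b] alternation.
But 'wind' keeps [v] in both environments ([miʒɛvɔ], [miʒɛv]), so there is no rule changing /v/ to [b] in isolation.
The alternation reflects intervocalic spirantization: voiced stops become fricatives between vowels. /b/ is underlying.
The one attested form of 'fire', [luʒob], shows underlying /luʒob/. Applying the same rule between vowels gives [luʒovɔ].

[luʒovɔ]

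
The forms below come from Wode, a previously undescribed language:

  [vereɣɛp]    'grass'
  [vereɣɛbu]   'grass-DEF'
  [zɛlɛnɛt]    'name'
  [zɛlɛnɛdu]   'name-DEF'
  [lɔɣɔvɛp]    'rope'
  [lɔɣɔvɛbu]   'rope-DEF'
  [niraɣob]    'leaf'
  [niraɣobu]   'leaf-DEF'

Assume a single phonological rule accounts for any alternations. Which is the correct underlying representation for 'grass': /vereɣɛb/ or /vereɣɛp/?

In [vereɣɛp] and [vereɣɛbu] the final segment of 'grass' alternates: [p] ~ [b].
But 'leaf' keeps [b] in both environments ([niraɣob], [niraɣobu]), so there is no rule changing /b/ to [p] in isolation.
Therefore /p/ is basic and [b] is derived by intervocalic voicing (voiceless stops become voiced between vowels).

/vereɣɛp/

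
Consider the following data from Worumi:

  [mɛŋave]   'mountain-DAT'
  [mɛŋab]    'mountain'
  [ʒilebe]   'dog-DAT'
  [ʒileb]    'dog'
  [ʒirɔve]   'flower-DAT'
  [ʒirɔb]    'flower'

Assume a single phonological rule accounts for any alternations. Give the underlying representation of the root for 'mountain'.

The stem for 'mountain' ends in [v] in [mɛŋave] but [b] in [mɛŋab].
But 'dog' keeps [b] in both environments ([ʒilebe], [ʒileb]), so there is no rule changing /b/ to [v] before the DAT suffix.
The underlying segment must be /v/; voiced fricatives become stops word-finally, yielding [b] there.

/mɛŋav/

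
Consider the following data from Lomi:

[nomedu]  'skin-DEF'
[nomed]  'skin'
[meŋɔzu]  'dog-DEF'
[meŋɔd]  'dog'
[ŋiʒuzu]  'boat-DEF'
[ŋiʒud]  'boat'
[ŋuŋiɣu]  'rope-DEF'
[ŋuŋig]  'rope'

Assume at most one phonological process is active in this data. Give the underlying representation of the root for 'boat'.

The stem for 'boat' ends in [z] in [ŋiʒuzu] but [d] in [ŋiʒud].
If /d/ were underlying and a rule turned it into [z] before the DEF suffix, 'skin' would also alternate; but it has [d] in both [nomedu] and [nomed].
So /z/ is underlying, and a rule of word-final hardening — voiced fricatives become stops word-finally — gives [d].
So 'boat' = /ŋiʒuz/.

/ŋiʒuz/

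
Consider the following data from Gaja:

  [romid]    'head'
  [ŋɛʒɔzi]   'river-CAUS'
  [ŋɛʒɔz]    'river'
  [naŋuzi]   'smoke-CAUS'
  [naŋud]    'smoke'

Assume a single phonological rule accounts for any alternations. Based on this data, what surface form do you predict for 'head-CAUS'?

[romizi]

The stem for 'smoke' ends in [z] in [naŋuzi] but [d] in [naŋud].
Compare 'river', with invariant [z] in [ŋɛʒɔzi] and [ŋɛʒɔz]: an analysis with underlying /z/ and a rule producing [d] in isolation would wrongly predict alternation here too.
Therefore /d/ is basic and [z] is derived by intervocalic spirantization (voiced stops become fricatives between vowels).
From [romid] the stem 'head' is /romid/; between vowels this yields [romizi].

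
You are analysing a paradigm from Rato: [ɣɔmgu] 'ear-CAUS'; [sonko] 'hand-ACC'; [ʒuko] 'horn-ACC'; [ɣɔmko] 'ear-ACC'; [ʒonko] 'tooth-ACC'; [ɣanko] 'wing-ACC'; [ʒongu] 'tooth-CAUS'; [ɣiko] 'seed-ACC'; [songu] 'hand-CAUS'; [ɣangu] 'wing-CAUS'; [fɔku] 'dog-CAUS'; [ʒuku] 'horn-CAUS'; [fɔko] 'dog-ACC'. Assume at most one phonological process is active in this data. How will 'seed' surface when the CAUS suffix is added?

The CAUS suffix surfaces as [-gu] and [-ku], depending on the final segment of the stem.
The ACC suffix, which begins with [k], is invariant after every stem; so [k] is not altered by any rule here.
The CAUS suffix is therefore /-gu/ underlyingly, with post-vocalic devoicing: voiced stops become voiceless after a vowel.
After 'seed', which ends in a vowel, the suffix surfaces as [-ku], giving [ɣiku].

[ɣiku]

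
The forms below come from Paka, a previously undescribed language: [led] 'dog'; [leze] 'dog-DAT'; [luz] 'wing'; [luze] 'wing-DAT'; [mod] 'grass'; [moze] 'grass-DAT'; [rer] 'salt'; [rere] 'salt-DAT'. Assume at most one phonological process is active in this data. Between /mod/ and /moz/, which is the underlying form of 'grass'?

The stem for 'grass' ends in [d] in [mod] but [z] in [moze].
If /z/ were underlying and a rule turned it into [d] in isolation, 'wing' would also alternate; but it has [z] in both [luz] and [luze].
The alternation reflects intervocalic spirantization: voiced stops become fricatives between vowels. /d/ is underlying.

/mod/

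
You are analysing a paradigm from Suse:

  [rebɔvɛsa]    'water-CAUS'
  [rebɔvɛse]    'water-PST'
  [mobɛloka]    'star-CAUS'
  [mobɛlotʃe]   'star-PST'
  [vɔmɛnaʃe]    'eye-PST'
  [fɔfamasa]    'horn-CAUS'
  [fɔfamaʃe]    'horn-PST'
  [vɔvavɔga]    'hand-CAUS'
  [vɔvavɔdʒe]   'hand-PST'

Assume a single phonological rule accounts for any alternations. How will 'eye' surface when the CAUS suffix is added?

[vɔmɛnasa]

'horn' shows [s] ~ [ʃ] at the end of the stem ([fɔfamasa] vs [fɔfamaʃe]).
Compare 'water', with invariant [s] in [rebɔvɛsa] and [rebɔvɛse]: an analysis with underlying /s/ and a rule producing [ʃ] before the PST suffix would wrongly predict alternation here too.
The underlying segment must be /ʃ/; palato-alveolar /tʃ/, /dʒ/ and /ʃ/ become [k], [g] and [s] when no front vowel follows, yielding [s] there.
The one attested form of 'eye', [vɔmɛnaʃe], shows underlying /vɔmɛnaʃ/. Applying the same rule when no front vowel follows gives [vɔmɛnasa].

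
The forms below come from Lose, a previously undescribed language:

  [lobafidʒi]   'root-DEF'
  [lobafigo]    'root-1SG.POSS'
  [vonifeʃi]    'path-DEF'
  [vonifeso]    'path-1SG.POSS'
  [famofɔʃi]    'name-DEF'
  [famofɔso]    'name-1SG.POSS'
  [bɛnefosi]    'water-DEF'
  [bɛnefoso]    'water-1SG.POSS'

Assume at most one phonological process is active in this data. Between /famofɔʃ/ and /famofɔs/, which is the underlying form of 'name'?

'name' shows [ʃ] ~ [s] at the end of the stem ([famofɔʃi] vs [famofɔso]).
But 'water' keeps [s] in both environments ([bɛnefosi], [bɛnefoso]), so there is no rule changing /s/ to [ʃ] before the DEF suffix.
The alternation reflects depalatalization: palato-alveolar /dʒ/ and /ʃ/ become [g] and [s] when no front vowel follows. /ʃ/ is underlying.

/famofɔʃ/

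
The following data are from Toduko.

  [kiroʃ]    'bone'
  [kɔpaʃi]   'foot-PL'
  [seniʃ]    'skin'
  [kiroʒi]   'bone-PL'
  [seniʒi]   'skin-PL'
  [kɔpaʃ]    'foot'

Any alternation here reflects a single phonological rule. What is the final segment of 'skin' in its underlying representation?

In [seniʃ] and [seniʒi] the final segment of 'skin' alternates: [ʃ] ~ [ʒ].
If /ʃ/ were underlying and a rule turned it into [ʒ] before the PL suffix, 'foot' would also alternate; but it has [ʃ] in both [kɔpaʃ] and [kɔpaʃi].
The underlying segment must be /ʒ/; voiced obstruents become voiceless word-finally, yielding [ʃ] there.

/ʒ/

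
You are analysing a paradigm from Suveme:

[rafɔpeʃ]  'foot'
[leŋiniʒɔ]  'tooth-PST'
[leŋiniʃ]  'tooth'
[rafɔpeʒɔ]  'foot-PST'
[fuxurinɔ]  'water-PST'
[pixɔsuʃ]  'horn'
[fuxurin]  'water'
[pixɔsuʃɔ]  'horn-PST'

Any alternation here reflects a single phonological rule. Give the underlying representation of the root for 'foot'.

The root 'foot' surfaces as [rafɔpeʃ] and [rafɔpeʒɔ], with a stem-final [ʃ] ~ [ʒ] alternation.
Compare 'horn', with invariant [ʃ] in [pixɔsuʃ] and [pixɔsuʃɔ]: an analysis with underlying /ʃ/ and a rule producing [ʒ] before the PST suffix would wrongly predict alternation here too.
The underlying segment must be /ʒ/; voiced obstruents become voiceless word-finally, yielding [ʃ] there.

/rafɔpeʒ/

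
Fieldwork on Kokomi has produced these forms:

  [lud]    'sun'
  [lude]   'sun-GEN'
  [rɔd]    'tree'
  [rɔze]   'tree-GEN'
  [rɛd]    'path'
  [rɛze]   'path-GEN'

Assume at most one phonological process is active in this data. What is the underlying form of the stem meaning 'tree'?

'tree' shows [d] ~ [z] at the end of the stem ([rɔd] vs [rɔze]).
If /d/ were underlying and a rule turned it into [z] before the GEN suffix, 'sun' would also alternate; but it has [d] in both [lud] and [lude].
The underlying segment must be /z/; voiced fricatives become stops word-finally, yielding [d] there.
Hence 'tree' is /rɔz/ underlyingly.

/rɔz/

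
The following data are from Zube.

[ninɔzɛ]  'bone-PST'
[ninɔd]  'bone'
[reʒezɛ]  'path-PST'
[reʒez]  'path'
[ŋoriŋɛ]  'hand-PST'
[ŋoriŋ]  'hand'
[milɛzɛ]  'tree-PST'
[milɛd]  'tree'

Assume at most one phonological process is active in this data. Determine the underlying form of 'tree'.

/milɛd/

In [milɛzɛ] and [milɛd] the final segment of 'tree' alternates: [z] ~ [d].
If /z/ were underlying and a rule turned it into [d] in isolation, 'path' would also alternate; but it has [z] in both [reʒezɛ] and [reʒez].
Therefore /d/ is basic and [z] is derived by intervocalic spirantization (voiced stops become fricatives between vowels).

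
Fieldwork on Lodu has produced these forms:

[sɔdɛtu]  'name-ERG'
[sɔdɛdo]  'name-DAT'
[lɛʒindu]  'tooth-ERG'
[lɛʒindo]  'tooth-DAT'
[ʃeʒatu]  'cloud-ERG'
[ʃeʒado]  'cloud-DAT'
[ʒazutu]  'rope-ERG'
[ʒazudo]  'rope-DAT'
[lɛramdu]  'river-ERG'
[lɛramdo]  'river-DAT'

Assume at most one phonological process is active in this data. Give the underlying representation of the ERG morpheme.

The ERG suffix surfaces as [-du] and [-tu], depending on the final segment of the stem.
The DAT suffix, which begins with [d], is invariant after every stem; so [d] is not altered by any rule here.
The ERG suffix is therefore /-tu/ underlyingly, with post-nasal voicing: voiceless stops become voiced after a nasal.

/-tu/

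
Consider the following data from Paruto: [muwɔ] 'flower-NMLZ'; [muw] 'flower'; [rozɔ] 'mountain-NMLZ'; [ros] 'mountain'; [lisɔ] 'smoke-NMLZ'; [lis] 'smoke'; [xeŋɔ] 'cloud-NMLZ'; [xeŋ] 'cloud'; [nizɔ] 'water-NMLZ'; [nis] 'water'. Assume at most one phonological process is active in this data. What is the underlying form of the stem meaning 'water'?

The stem for 'water' ends in [z] in [nizɔ] but [s] in [nis].
The stem 'smoke' ([lisɔ], [lis]) shows [s] unchanged in both environments, so [s] cannot be basic with [z] derived before the NMLZ suffix.
So /z/ is underlying, and a rule of word-final obstruent devoicing — voiced obstruents become voiceless word-finally — gives [s].

/niz/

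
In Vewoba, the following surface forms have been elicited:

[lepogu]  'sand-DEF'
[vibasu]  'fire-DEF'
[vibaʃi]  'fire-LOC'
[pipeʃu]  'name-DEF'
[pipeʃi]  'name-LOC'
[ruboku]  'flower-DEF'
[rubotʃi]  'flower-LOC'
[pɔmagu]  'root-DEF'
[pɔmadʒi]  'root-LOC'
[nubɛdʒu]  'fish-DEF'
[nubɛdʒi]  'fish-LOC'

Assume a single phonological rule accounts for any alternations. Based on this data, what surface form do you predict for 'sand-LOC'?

The stem for 'root' ends in [g] in [pɔmagu] but [dʒ] in [pɔmadʒi].
Compare 'fish', with invariant [dʒ] in [nubɛdʒu] and [nubɛdʒi]: an analysis with underlying /dʒ/ and a rule producing [g] before the DEF suffix would wrongly predict alternation here too.
Therefore /g/ is basic and [dʒ] is derived by palatalization before a front vowel (/k/, /g/ and /s/ become palato-alveolar [tʃ], [dʒ] and [ʃ] before a front vowel).
From [lepogu] the stem 'sand' is /lepog/; before a front vowel this yields [lepodʒi].

[lepodʒi]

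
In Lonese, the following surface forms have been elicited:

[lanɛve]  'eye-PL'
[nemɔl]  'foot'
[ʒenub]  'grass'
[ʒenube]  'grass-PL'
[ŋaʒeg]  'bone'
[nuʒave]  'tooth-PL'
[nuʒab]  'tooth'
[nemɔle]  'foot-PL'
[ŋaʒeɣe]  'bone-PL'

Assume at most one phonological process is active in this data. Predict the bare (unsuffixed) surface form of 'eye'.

[lanɛb]

In [nuʒave] and [nuʒab] the final segment of 'tooth' alternates: [v] ~ [b].
But 'grass' keeps [b] in both environments ([ʒenube], [ʒenub]), so there is no rule changing /b/ to [v] before the PL suffix.
So /v/ is underlying, and a rule of word-final hardening — voiced fricatives become stops word-finally — gives [b].
The one attested form of 'eye', [lanɛve], shows underlying /lanɛv/. Applying the same rule word-finally gives [lanɛb].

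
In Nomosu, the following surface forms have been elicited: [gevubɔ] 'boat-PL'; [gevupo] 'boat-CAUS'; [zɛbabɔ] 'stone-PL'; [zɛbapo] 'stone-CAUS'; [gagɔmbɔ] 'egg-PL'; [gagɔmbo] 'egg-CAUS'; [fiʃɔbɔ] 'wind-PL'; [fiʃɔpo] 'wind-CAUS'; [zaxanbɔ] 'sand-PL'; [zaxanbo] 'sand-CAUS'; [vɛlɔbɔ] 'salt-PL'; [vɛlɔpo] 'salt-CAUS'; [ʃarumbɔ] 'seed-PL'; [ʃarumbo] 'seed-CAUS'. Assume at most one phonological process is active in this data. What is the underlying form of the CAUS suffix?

The CAUS suffix surfaces as [-bo] and [-po], depending on the final segment of the stem.
By contrast the PL suffix keeps its initial [b] throughout — that segment must be underlying.
So the underlying form is /-po/, and voiceless stops become voiced after a nasal.

/-po/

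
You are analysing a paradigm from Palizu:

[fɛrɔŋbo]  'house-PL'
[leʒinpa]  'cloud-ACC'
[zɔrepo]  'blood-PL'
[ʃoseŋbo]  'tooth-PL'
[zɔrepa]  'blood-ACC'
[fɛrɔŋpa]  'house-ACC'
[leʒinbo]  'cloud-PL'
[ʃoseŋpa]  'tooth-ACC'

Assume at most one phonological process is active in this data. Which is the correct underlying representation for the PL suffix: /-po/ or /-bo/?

The PL suffix surfaces as [-bo] and [-po], depending on the final segment of the stem.
The ACC suffix, which begins with [p], is invariant after every stem; so [p] is not altered by any rule here.
So the underlying form is /-bo/, and voiced stops become voiceless after a vowel.

/-bo/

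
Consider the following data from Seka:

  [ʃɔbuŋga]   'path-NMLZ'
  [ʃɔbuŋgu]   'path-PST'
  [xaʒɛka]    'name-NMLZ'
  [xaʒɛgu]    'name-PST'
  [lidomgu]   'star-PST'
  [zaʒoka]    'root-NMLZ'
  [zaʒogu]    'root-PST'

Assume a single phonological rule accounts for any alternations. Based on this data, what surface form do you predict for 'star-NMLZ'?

The NMLZ suffix surfaces as [-ga] and [-ka], depending on the final segment of the stem.
The PST suffix, which begins with [g], is invariant after every stem; so [g] is not altered by any rule here.
The NMLZ suffix is therefore /-ka/ underlyingly, with post-nasal voicing: voiceless stops become voiced after a nasal.
After 'star', which ends in a nasal, the suffix surfaces as [-ga], giving [lidomga].

[lidomga]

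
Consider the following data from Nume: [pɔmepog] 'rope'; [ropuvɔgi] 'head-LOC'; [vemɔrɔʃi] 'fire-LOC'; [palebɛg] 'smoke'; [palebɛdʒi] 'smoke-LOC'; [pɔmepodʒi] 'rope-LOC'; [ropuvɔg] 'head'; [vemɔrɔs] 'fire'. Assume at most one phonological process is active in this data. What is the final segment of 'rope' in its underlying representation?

'rope' shows [g] ~ [dʒ] at the end of the stem ([pɔmepog] vs [pɔmepodʒi]).
The stem 'head' ([ropuvɔg], [ropuvɔgi]) shows [g] unchanged in both environments, so [g] cannot be basic with [dʒ] derived before the LOC suffix.
The alternation reflects depalatalization: palato-alveolar /dʒ/ and /ʃ/ become [g] and [s] when no front vowel follows. /dʒ/ is underlying.

/dʒ/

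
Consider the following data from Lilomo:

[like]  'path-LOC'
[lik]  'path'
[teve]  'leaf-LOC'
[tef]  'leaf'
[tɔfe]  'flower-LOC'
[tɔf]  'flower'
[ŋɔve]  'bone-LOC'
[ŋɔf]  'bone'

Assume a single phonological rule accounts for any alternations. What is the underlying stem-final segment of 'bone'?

/v/

'bone' shows [v] ~ [f] at the end of the stem ([ŋɔve] vs [ŋɔf]).
But 'flower' keeps [f] in both environments ([tɔfe], [tɔf]), so there is no rule changing /f/ to [v] before the LOC suffix.
Therefore /v/ is basic and [f] is derived by word-final obstruent devoicing (voiced obstruents become voiceless word-finally).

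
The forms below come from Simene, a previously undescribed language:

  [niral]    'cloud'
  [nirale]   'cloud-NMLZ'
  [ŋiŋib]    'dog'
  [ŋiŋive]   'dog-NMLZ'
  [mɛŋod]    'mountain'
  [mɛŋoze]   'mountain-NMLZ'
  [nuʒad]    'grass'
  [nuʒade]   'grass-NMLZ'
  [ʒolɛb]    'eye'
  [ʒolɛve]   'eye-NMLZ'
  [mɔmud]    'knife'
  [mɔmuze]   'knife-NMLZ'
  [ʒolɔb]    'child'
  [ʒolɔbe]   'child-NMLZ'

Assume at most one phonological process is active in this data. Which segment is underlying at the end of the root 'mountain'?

/z/

The stem for 'mountain' ends in [d] in [mɛŋod] but [z] in [mɛŋoze].
The stem 'grass' ([nuʒad], [nuʒade]) shows [d] unchanged in both environments, so [d] cannot be basic with [z] derived before the NMLZ suffix.
So /z/ is underlying, and a rule of word-final hardening — voiced fricatives become stops word-finally — gives [d].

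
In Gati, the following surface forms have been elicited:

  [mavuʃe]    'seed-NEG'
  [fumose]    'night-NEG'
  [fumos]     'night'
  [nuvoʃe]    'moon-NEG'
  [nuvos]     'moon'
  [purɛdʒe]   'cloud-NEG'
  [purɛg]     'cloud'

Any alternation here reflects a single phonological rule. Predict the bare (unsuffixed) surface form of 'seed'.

[mavus]

In [nuvoʃe] and [nuvos] the final segment of 'moon' alternates: [ʃ] ~ [s].
But 'night' keeps [s] in both environments ([fumose], [fumos]), so there is no rule changing /s/ to [ʃ] before the NEG suffix.
The underlying segment must be /ʃ/; palato-alveolar /dʒ/ and /ʃ/ become [g] and [s] when no front vowel follows, yielding [s] there.
The one attested form of 'seed', [mavuʃe], shows underlying /mavuʃ/. Applying the same rule when no front vowel follows gives [mavus].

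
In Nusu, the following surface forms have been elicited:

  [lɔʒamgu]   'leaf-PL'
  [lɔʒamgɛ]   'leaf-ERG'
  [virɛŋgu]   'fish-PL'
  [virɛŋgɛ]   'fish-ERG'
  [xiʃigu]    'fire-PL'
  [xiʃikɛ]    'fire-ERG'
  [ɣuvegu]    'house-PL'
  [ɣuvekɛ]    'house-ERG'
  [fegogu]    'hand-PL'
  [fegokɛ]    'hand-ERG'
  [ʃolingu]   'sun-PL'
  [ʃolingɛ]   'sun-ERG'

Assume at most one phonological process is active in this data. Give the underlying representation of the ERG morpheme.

The ERG suffix surfaces as [-gɛ] and [-kɛ], depending on the final segment of the stem.
By contrast the PL suffix keeps its initial [g] throughout — that segment must be underlying.
So the underlying form is /-kɛ/, and voiceless stops become voiced after a nasal.

/-kɛ/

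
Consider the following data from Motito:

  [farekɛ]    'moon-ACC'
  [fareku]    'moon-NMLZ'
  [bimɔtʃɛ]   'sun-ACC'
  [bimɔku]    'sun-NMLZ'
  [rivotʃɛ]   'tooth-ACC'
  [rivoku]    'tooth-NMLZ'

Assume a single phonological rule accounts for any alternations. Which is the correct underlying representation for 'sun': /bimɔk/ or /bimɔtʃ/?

/bimɔtʃ/

'sun' shows [tʃ] ~ [k] at the end of the stem ([bimɔtʃɛ] vs [bimɔku]).
If /k/ were underlying and a rule turned it into [tʃ] before the ACC suffix, 'moon' would also alternate; but it has [k] in both [farekɛ] and [fareku].
So /tʃ/ is underlying, and a rule of depalatalization — palato-alveolar /tʃ/ becomes [k] when no front vowel follows — gives [k].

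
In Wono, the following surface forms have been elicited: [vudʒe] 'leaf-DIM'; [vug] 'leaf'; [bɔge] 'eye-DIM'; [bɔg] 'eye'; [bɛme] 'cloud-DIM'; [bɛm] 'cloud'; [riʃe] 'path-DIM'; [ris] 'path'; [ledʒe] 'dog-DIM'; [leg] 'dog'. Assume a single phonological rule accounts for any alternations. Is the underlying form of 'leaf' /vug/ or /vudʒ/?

/vudʒ/

In [vudʒe] and [vug] the final segment of 'leaf' alternates: [dʒ] ~ [g].
If /g/ were underlying and a rule turned it into [dʒ] before the DIM suffix, 'eye' would also alternate; but it has [g] in both [bɔge] and [bɔg].
The underlying segment must be /dʒ/; palato-alveolar /dʒ/ and /ʃ/ become [g] and [s] when no front vowel follows, yielding [g] there.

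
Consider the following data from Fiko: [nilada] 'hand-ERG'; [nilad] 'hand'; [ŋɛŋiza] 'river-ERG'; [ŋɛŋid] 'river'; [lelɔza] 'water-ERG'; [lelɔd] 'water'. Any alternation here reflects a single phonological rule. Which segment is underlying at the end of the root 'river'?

The stem for 'river' ends in [z] in [ŋɛŋiza] but [d] in [ŋɛŋid].
The stem 'hand' ([nilada], [nilad]) shows [d] unchanged in both environments, so [d] cannot be basic with [z] derived before the ERG suffix.
So /z/ is underlying, and a rule of word-final hardening — voiced fricatives become stops word-finally — gives [d].

/z/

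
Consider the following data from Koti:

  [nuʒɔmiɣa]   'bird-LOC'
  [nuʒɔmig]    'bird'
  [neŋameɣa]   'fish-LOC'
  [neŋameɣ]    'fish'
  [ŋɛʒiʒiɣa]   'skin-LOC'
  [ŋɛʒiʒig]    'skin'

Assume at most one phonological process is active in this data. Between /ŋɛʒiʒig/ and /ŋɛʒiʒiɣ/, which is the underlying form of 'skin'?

'skin' shows [ɣ] ~ [g] at the end of the stem ([ŋɛʒiʒiɣa] vs [ŋɛʒiʒig]).
Compare 'fish', with invariant [ɣ] in [neŋameɣa] and [neŋameɣ]: an analysis with underlying /ɣ/ and a rule producing [g] in isolation would wrongly predict alternation here too.
The underlying segment must be /g/; voiced stops become fricatives between vowels, yielding [ɣ] there.

/ŋɛʒiʒig/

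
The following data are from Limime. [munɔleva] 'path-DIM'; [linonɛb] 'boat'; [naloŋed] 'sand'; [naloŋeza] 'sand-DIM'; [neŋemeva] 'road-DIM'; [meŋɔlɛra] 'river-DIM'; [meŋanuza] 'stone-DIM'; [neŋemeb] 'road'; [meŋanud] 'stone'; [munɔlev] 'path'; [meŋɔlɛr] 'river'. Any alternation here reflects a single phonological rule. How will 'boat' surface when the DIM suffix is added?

[linonɛva]

'road' shows [b] ~ [v] at the end of the stem ([neŋemeb] vs [neŋemeva]).
But 'path' keeps [v] in both environments ([munɔlev], [munɔleva]), so there is no rule changing /v/ to [b] in isolation.
The alternation reflects intervocalic spirantization: voiced stops become fricatives between vowels. /b/ is underlying.
The one attested form of 'boat', [linonɛb], shows underlying /linonɛb/. Applying the same rule between vowels gives [linonɛva].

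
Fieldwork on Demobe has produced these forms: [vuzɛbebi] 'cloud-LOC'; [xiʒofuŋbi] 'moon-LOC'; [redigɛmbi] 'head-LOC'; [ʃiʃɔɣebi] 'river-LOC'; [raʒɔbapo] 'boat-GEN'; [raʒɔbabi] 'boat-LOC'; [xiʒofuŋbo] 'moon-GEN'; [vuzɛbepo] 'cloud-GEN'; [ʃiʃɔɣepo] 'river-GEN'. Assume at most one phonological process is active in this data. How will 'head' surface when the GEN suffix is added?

[redigɛmbo]

The GEN suffix surfaces as [-bo] and [-po], depending on the final segment of the stem.
By contrast the LOC suffix keeps its initial [b] throughout — that segment must be underlying.
So the underlying form is /-po/, and voiceless stops become voiced after a nasal.
After 'head', which ends in a nasal, the suffix surfaces as [-bo], giving [redigɛmbo].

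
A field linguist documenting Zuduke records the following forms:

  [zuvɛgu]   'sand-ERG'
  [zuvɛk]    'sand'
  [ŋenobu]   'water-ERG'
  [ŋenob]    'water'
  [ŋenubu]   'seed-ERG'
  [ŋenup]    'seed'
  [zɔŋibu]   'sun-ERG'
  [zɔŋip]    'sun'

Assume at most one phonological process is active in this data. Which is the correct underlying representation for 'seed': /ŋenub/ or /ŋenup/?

The root 'seed' surfaces as [ŋenubu] and [ŋenup], with a stem-final [b] ~ [p] alternation.
Compare 'water', with invariant [b] in [ŋenobu] and [ŋenob]: an analysis with underlying /b/ and a rule producing [p] in isolation would wrongly predict alternation here too.
The alternation reflects intervocalic voicing: voiceless stops become voiced between vowels. /p/ is underlying.

/ŋenup/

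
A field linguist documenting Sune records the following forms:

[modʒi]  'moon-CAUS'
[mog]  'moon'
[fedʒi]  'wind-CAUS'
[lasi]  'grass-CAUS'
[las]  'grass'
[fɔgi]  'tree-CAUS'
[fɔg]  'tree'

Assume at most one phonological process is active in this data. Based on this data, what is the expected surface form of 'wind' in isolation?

The root 'moon' surfaces as [modʒi] and [mog], with a stem-final [dʒ] ~ [g] alternation.
Compare 'tree', with invariant [g] in [fɔgi] and [fɔg]: an analysis with underlying /g/ and a rule producing [dʒ] before the CAUS suffix would wrongly predict alternation here too.
Therefore /dʒ/ is basic and [g] is derived by depalatalization (palato-alveolar /dʒ/ becomes [g] when no front vowel follows).
The one attested form of 'wind', [fedʒi], shows underlying /fedʒ/. Applying the same rule when no front vowel follows gives [feg].

[feg]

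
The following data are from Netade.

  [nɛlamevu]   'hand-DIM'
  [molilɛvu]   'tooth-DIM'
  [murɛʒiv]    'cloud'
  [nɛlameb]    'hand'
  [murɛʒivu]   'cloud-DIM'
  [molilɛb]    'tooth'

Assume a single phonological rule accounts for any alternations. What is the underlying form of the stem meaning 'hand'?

In [nɛlamevu] and [nɛlameb] the final segment of 'hand' alternates: [v] ~ [b].
But 'cloud' keeps [v] in both environments ([murɛʒivu], [murɛʒiv]), so there is no rule changing /v/ to [b] in isolation.
The alternation reflects intervocalic spirantization: voiced stops become fricatives between vowels. /b/ is underlying.

/nɛlameb/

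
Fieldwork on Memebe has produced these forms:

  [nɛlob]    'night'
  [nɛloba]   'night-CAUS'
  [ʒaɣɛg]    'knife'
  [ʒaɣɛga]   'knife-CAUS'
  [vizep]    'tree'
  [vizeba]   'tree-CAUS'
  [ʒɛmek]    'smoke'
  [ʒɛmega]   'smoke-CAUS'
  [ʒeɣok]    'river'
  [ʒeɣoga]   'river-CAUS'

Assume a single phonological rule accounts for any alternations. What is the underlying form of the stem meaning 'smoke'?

/ʒɛmek/

'smoke' shows [k] ~ [g] at the end of the stem ([ʒɛmek] vs [ʒɛmega]).
But 'knife' keeps [g] in both environments ([ʒaɣɛg], [ʒaɣɛga]), so there is no rule changing /g/ to [k] in isolation.
The underlying segment must be /k/; voiceless stops become voiced between vowels, yielding [g] there.
So 'smoke' = /ʒɛmek/.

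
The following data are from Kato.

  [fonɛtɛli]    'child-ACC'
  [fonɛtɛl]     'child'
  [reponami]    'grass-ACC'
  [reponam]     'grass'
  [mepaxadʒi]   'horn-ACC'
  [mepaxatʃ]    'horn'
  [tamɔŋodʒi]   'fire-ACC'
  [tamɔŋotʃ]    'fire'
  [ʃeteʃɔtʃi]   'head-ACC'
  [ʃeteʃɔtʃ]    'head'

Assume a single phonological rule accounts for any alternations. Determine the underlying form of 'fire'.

/tamɔŋodʒ/

The stem for 'fire' ends in [dʒ] in [tamɔŋodʒi] but [tʃ] in [tamɔŋotʃ].
The stem 'head' ([ʃeteʃɔtʃi], [ʃeteʃɔtʃ]) shows [tʃ] unchanged in both environments, so [tʃ] cannot be basic with [dʒ] derived before the ACC suffix.
So /dʒ/ is underlying, and a rule of word-final obstruent devoicing — voiced obstruents become voiceless word-finally — gives [tʃ].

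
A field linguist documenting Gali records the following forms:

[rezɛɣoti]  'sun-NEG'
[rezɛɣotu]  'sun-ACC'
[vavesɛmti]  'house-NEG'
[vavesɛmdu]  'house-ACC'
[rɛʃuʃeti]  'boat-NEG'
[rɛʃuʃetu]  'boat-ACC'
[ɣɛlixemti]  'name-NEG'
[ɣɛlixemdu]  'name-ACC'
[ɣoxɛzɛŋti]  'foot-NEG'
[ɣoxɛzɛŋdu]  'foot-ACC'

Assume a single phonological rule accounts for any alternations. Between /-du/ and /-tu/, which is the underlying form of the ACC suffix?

The ACC morpheme has two allomorphs, [-du] and [-tu].
The NEG suffix, which begins with [t], is invariant after every stem; so [t] is not altered by any rule here.
So the underlying form is /-du/, and voiced stops become voiceless after a vowel.

/-du/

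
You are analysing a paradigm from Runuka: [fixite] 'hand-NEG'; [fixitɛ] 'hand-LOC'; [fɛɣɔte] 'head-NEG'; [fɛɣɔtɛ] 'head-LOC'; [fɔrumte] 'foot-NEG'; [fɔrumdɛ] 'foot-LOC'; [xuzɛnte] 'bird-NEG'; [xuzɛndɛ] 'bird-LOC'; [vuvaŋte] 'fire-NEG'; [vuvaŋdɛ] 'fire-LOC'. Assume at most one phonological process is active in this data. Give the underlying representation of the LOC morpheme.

The LOC morpheme has two allomorphs, [-dɛ] and [-tɛ].
The NEG suffix, which begins with [t], is invariant after every stem; so [t] is not altered by any rule here.
So the underlying form is /-dɛ/, and voiced stops become voiceless after a vowel.

/-dɛ/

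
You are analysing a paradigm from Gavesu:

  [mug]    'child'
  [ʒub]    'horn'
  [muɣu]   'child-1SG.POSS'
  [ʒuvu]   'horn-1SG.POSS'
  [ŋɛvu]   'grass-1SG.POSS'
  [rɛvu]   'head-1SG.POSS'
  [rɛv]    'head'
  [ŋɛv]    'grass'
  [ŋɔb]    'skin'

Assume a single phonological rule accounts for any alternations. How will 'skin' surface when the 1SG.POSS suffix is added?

'horn' shows [b] ~ [v] at the end of the stem ([ʒub] vs [ʒuvu]).
If /v/ were underlying and a rule turned it into [b] in isolation, 'grass' would also alternate; but it has [v] in both [ŋɛv] and [ŋɛvu].
So /b/ is underlying, and a rule of intervocalic spirantization — voiced stops become fricatives between vowels — gives [v].
The one attested form of 'skin', [ŋɔb], shows underlying /ŋɔb/. Applying the same rule between vowels gives [ŋɔvu].

[ŋɔvu]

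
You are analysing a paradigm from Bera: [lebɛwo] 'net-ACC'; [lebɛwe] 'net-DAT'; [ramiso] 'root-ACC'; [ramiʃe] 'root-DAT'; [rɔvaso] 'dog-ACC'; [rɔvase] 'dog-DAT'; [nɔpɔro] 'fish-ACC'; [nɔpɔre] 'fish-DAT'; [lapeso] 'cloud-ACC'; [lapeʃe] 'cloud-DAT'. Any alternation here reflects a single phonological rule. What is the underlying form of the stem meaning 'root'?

/ramiʃ/

In [ramiso] and [ramiʃe] the final segment of 'root' alternates: [s] ~ [ʃ].
Compare 'dog', with invariant [s] in [rɔvaso] and [rɔvase]: an analysis with underlying /s/ and a rule producing [ʃ] before the DAT suffix would wrongly predict alternation here too.
The alternation reflects depalatalization: palato-alveolar /ʃ/ becomes [s] when no front vowel follows. /ʃ/ is underlying.
Hence 'root' is /ramiʃ/ underlyingly.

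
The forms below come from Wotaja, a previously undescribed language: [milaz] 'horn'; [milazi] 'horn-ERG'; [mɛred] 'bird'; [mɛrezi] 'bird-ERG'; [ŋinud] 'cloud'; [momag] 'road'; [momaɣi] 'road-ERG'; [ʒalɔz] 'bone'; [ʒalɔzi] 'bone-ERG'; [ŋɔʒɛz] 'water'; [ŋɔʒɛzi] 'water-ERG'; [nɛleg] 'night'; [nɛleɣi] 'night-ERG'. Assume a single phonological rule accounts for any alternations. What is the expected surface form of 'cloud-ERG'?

[ŋinuzi]

The root 'bird' surfaces as [mɛred] and [mɛrezi], with a stem-final [d] ~ [z] alternation.
But 'water' keeps [z] in both environments ([ŋɔʒɛz], [ŋɔʒɛzi]), so there is no rule changing /z/ to [d] in isolation.
Therefore /d/ is basic and [z] is derived by intervocalic spirantization (voiced stops become fricatives between vowels).
The one attested form of 'cloud', [ŋinud], shows underlying /ŋinud/. Applying the same rule between vowels gives [ŋinuzi].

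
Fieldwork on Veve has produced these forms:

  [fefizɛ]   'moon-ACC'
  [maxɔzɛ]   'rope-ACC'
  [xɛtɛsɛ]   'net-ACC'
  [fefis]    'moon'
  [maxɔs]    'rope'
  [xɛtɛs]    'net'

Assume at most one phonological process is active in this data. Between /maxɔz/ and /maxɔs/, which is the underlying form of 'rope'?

/maxɔz/

In [maxɔs] and [maxɔzɛ] the final segment of 'rope' alternates: [s] ~ [z].
But 'net' keeps [s] in both environments ([xɛtɛs], [xɛtɛsɛ]), so there is no rule changing /s/ to [z] before the ACC suffix.
Therefore /z/ is basic and [s] is derived by word-final obstruent devoicing (voiced obstruents become voiceless word-finally).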